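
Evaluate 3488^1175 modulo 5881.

1175 in binary is 10010010111, i.e. 1175 = 1024 + 128 + 16 + 4 + 2 + 1.
3488^1 ≡ 3488 (mod 5881)
3488^2 ≡ 3488^2 = 12166144 ≡ 4236 (mod 5881)
3488^4 ≡ 4236^2 = 17943696 ≡ 765 (mod 5881)
3488^8 ≡ 765^2 = 585225 ≡ 3006 (mod 5881)
3488^16 ≡ 3006^2 = 9036036 ≡ 2820 (mod 5881)
3488^32 ≡ 2820^2 = 7952400 ≡ 1288 (mod 5881)
3488^64 ≡ 1288^2 = 1658944 ≡ 502 (mod 5881)
3488^128 ≡ 502^2 = 252004 ≡ 5002 (mod 5881)
3488^256 ≡ 5002^2 = 25020004 ≡ 2230 (mod 5881)
3488^512 ≡ 2230^2 = 4972900 ≡ 3455 (mod 5881)
3488^1024 ≡ 3455^2 = 11937025 ≡ 4476 (mod 5881)
3488^1175 = 3488^1024 * 3488^128 * 3488^16 * 3488^4 * 3488^2 * 3488^1 ≡ 4476 * 5002 * 2820 * 765 * 4236 * 3488 (mod 5881).
Accumulate the product:
4476 * 5002 = 22388952 ≡ 5866
5866 * 2820 = 16542120 ≡ 4748
4748 * 765 = 3632220 ≡ 3643
3643 * 4236 = 15431748 ≡ 4
4 * 3488 = 13952 ≡ 2190

2190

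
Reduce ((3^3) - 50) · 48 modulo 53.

9

(3)^3 ≡ 27 (mod 53)
27 - 50 = -23 ≡ 30 (mod 53)
30 · 48 = 1440 ≡ 9 (mod 53)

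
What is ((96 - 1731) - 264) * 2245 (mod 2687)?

96 - 1731 = -1635 ≡ 1052 (mod 2687)
1052 - 264 = 788
788 * 2245 = 1769060 ≡ 1014 (mod 2687)

1014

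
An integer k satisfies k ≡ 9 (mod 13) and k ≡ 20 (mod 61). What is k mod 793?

13⁻¹ mod 61: 13·47 ≡ 1 (mod 61), so 13⁻¹ ≡ 47.
k = 9 + 13·((20 − 9)·47 mod 61) = 9 + 13·29 = 386.

386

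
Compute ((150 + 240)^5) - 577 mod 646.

150 + 240 = 390
(390)^5 ≡ 288 (mod 646)
288 - 577 = -289 ≡ 357 (mod 646)

357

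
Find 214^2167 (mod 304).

16

Using repeated squaring:
2167 in binary is 100001110111, i.e. 2167 = 2048 + 64 + 32 + 16 + 4 + 2 + 1.
214^1 ≡ 214 (mod 304)
214^2 ≡ 214^2 = 45796 ≡ 196 (mod 304)
214^4 ≡ 196^2 = 38416 ≡ 112 (mod 304)
214^8 ≡ 112^2 = 12544 ≡ 80 (mod 304)
214^16 ≡ 80^2 = 6400 ≡ 16 (mod 304)
214^32 ≡ 16^2 = 256 (mod 304)
214^64 ≡ 256^2 = 65536 ≡ 176 (mod 304)
214^128 ≡ 176^2 = 30976 ≡ 272 (mod 304)
214^256 ≡ 272^2 = 73984 ≡ 112 (mod 304)
214^512 ≡ 112^2 = 12544 ≡ 80 (mod 304)
214^1024 ≡ 80^2 = 6400 ≡ 16 (mod 304)
214^2048 ≡ 16^2 = 256 (mod 304)
214^2167 = 214^2048 × 214^64 × 214^32 × 214^16 × 214^4 × 214^2 × 214^1 ≡ 256 × 176 × 256 × 16 × 112 × 196 × 214 (mod 304).
Accumulate the product:
256 × 176 = 45056 ≡ 64
64 × 256 = 16384 ≡ 272
272 × 16 = 4352 ≡ 96
96 × 112 = 10752 ≡ 112
112 × 196 = 21952 ≡ 64
64 × 214 = 13696 ≡ 16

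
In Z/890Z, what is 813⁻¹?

497

Apply the Euclidean algorithm and back-substitute:
890 = 1×813 + 77
813 = 10×77 + 43
77 = 1×43 + 34
43 = 1×34 + 9
34 = 3×9 + 7
9 = 1×7 + 2
7 = 3×2 + 1
2 = 2×1 + 0
gcd(813, 890) = 1, so the inverse exists.
Bézout: 1 = 359×890 − 393×813.
So 813⁻¹ ≡ −393 ≡ 497 (mod 890).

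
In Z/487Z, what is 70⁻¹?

By the extended Euclidean algorithm:
487 = 6×70 + 67
70 = 1×67 + 3
67 = 22×3 + 1
3 = 3×1 + 0
gcd(70, 487) = 1, so the inverse exists.
Back-substitute for 1:
1 = 1×67 − 22×3
  = −22×70 + 23×67
  = 23×487 − 160×70
So 70⁻¹ ≡ −160 ≡ 327 (mod 487).

327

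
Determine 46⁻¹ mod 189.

37

189 = 4×46 + 5
46 = 9×5 + 1
5 = 5×1 + 0
gcd(46, 189) = 1, so the inverse exists.
Bézout: 1 = −9×189 + 37×46.
So 46⁻¹ ≡ 37 (mod 189).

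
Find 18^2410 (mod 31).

Compute successive squares:
2410 in binary is 100101101010, i.e. 2410 = 2048 + 256 + 64 + 32 + 8 + 2.
18^1 ≡ 18 (mod 31)
18^2 ≡ 18^2 = 324 ≡ 14 (mod 31)
18^4 ≡ 14^2 = 196 ≡ 10 (mod 31)
18^8 ≡ 10^2 = 100 ≡ 7 (mod 31)
18^16 ≡ 7^2 = 49 ≡ 18 (mod 31)
18^32 ≡ 18^2 = 324 ≡ 14 (mod 31)
18^64 ≡ 14^2 = 196 ≡ 10 (mod 31)
18^128 ≡ 10^2 = 100 ≡ 7 (mod 31)
18^256 ≡ 7^2 = 49 ≡ 18 (mod 31)
18^512 ≡ 18^2 = 324 ≡ 14 (mod 31)
18^1024 ≡ 14^2 = 196 ≡ 10 (mod 31)
18^2048 ≡ 10^2 = 100 ≡ 7 (mod 31)
18^2410 = 18^2048 * 18^256 * 18^64 * 18^32 * 18^8 * 18^2 ≡ 7 * 18 * 10 * 14 * 7 * 14 (mod 31).
Accumulate the product:
7 * 18 = 126 ≡ 2
2 * 10 = 20
20 * 14 = 280 ≡ 1
1 * 7 = 7
7 * 14 = 98 ≡ 5

5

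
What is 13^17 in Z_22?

7

Using repeated squaring:
17 in binary is 10001, i.e. 17 = 16 + 1.
13^1 ≡ 13 (mod 22)
13^2 ≡ 13^2 = 169 ≡ 15 (mod 22)
13^4 ≡ 15^2 = 225 ≡ 5 (mod 22)
13^8 ≡ 5^2 = 25 ≡ 3 (mod 22)
13^16 ≡ 3^2 = 9 (mod 22)
13^17 = 13^16 × 13^1 ≡ 9 × 13 (mod 22).
9 × 13 = 117 ≡ 7 (mod 22).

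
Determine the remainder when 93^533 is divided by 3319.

245

By square-and-multiply:
533 in binary is 1000010101, i.e. 533 = 512 + 16 + 4 + 1.
93^1 ≡ 93 (mod 3319)
93^2 ≡ 93^2 = 8649 ≡ 2011 (mod 3319)
93^4 ≡ 2011^2 = 4044121 ≡ 1579 (mod 3319)
93^8 ≡ 1579^2 = 2493241 ≡ 672 (mod 3319)
93^16 ≡ 672^2 = 451584 ≡ 200 (mod 3319)
93^32 ≡ 200^2 = 40000 ≡ 172 (mod 3319)
93^64 ≡ 172^2 = 29584 ≡ 3032 (mod 3319)
93^128 ≡ 3032^2 = 9193024 ≡ 2713 (mod 3319)
93^256 ≡ 2713^2 = 7360369 ≡ 2146 (mod 3319)
93^512 ≡ 2146^2 = 4605316 ≡ 1863 (mod 3319)
93^533 = 93^512 × 93^16 × 93^4 × 93^1 ≡ 1863 × 200 × 1579 × 93 (mod 3319).
Accumulate the product:
1863 × 200 = 372600 ≡ 872
872 × 1579 = 1376888 ≡ 2822
2822 × 93 = 262446 ≡ 245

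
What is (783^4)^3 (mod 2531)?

(783)^4 ≡ 353 (mod 2531)
(353)^3 ≡ 728 (mod 2531)

728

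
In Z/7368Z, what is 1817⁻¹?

7368 = 4·1817 + 100
1817 = 18·100 + 17
100 = 5·17 + 15
17 = 1·15 + 2
15 = 7·2 + 1
2 = 2·1 + 0
gcd(1817, 7368) = 1, so the inverse exists.
Back-substitute for 1:
1 = 1·15 − 7·2
  = −7·17 + 8·15
  = 8·100 − 47·17
  = −47·1817 + 854·100
  = 854·7368 − 3463·1817
So 1817⁻¹ ≡ −3463 ≡ 3905 (mod 7368).

3905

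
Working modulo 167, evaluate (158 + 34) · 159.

158 + 34 = 192 ≡ 25 (mod 167)
25 · 159 = 3975 ≡ 134 (mod 167)

134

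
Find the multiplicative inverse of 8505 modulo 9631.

By the extended Euclidean algorithm:
9631 = 1·8505 + 1126
8505 = 7·1126 + 623
1126 = 1·623 + 503
623 = 1·503 + 120
503 = 4·120 + 23
120 = 5·23 + 5
23 = 4·5 + 3
5 = 1·3 + 2
3 = 1·2 + 1
2 = 2·1 + 0
gcd(8505, 9631) = 1, so the inverse exists.
Bézout: 1 = 3331·9631 − 3772·8505.
So 8505⁻¹ ≡ −3772 ≡ 5859 (mod 9631).

5859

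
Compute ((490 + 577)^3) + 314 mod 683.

490 + 577 = 1067 ≡ 384 (mod 683)
(384)^3 ≡ 355 (mod 683)
355 + 314 = 669

669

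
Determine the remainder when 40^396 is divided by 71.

Compute successive squares:
40^1 ≡ 40 (mod 71)
40^2 ≡ 40^2 = 1600 ≡ 38 (mod 71)
40^4 ≡ 38^2 = 1444 ≡ 24 (mod 71)
40^8 ≡ 24^2 = 576 ≡ 8 (mod 71)
40^16 ≡ 8^2 = 64 (mod 71)
40^32 ≡ 64^2 = 4096 ≡ 49 (mod 71)
40^64 ≡ 49^2 = 2401 ≡ 58 (mod 71)
40^128 ≡ 58^2 = 3364 ≡ 27 (mod 71)
40^256 ≡ 27^2 = 729 ≡ 19 (mod 71)
40^396 = 40^256 * 40^128 * 40^8 * 40^4 ≡ 19 * 27 * 8 * 24 (mod 71).
Accumulate the product:
19 * 27 = 513 ≡ 16
16 * 8 = 128 ≡ 57
57 * 24 = 1368 ≡ 19

19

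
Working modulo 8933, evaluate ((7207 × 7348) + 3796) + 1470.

7478

7207 × 7348 = 52957036 ≡ 2212 (mod 8933)
2212 + 3796 = 6008
6008 + 1470 = 7478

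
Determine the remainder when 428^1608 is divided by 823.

671

By square-and-multiply:
428^1 ≡ 428 (mod 823)
428^2 ≡ 428^2 = 183184 ≡ 478 (mod 823)
428^4 ≡ 478^2 = 228484 ≡ 513 (mod 823)
428^8 ≡ 513^2 = 263169 ≡ 632 (mod 823)
428^16 ≡ 632^2 = 399424 ≡ 269 (mod 823)
428^32 ≡ 269^2 = 72361 ≡ 760 (mod 823)
428^64 ≡ 760^2 = 577600 ≡ 677 (mod 823)
428^128 ≡ 677^2 = 458329 ≡ 741 (mod 823)
428^256 ≡ 741^2 = 549081 ≡ 140 (mod 823)
428^512 ≡ 140^2 = 19600 ≡ 671 (mod 823)
428^1024 ≡ 671^2 = 450241 ≡ 60 (mod 823)
428^1608 = 428^1024 × 428^512 × 428^64 × 428^8 ≡ 60 × 671 × 677 × 632 (mod 823).
Accumulate the product:
60 × 671 = 40260 ≡ 756
756 × 677 = 511812 ≡ 729
729 × 632 = 460728 ≡ 671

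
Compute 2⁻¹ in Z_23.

Apply the Euclidean algorithm and back-substitute:
23 = 11*2 + 1
2 = 2*1 + 0
gcd(2, 23) = 1, so the inverse exists.
Bézout: 1 = 1*23 − 11*2.
So 2⁻¹ ≡ −11 ≡ 12 (mod 23).

12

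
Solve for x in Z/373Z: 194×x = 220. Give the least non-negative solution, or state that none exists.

gcd(194, 373) = 1, so a unique solution mod 373 exists.
194⁻¹ ≡ 25 (mod 373).
x ≡ 25×220 ≡ 278 (mod 373).

278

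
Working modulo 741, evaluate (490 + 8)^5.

36

490 + 8 = 498
(498)^5 ≡ 36 (mod 741)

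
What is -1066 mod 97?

-1066 = -11*97 + 1, so -1066 ≡ 1 (mod 97).

1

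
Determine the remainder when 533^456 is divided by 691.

427

Using repeated squaring:
456 in binary is 111001000, i.e. 456 = 256 + 128 + 64 + 8.
533^1 ≡ 533 (mod 691)
533^2 ≡ 533^2 = 284089 ≡ 88 (mod 691)
533^4 ≡ 88^2 = 7744 ≡ 143 (mod 691)
533^8 ≡ 143^2 = 20449 ≡ 410 (mod 691)
533^16 ≡ 410^2 = 168100 ≡ 187 (mod 691)
533^32 ≡ 187^2 = 34969 ≡ 419 (mod 691)
533^64 ≡ 419^2 = 175561 ≡ 47 (mod 691)
533^128 ≡ 47^2 = 2209 ≡ 136 (mod 691)
533^256 ≡ 136^2 = 18496 ≡ 530 (mod 691)
533^456 = 533^256 * 533^128 * 533^64 * 533^8 ≡ 530 * 136 * 47 * 410 (mod 691).
Accumulate the product:
530 * 136 = 72080 ≡ 216
216 * 47 = 10152 ≡ 478
478 * 410 = 195980 ≡ 427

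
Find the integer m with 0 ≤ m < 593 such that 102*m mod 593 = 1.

250

By the extended Euclidean algorithm:
593 = 5*102 + 83
102 = 1*83 + 19
83 = 4*19 + 7
19 = 2*7 + 5
7 = 1*5 + 2
5 = 2*2 + 1
2 = 2*1 + 0
gcd(102, 593) = 1, so the inverse exists.
Bézout: 1 = −43*593 + 250*102.
So 102⁻¹ ≡ 250 (mod 593).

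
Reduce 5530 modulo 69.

5530 = 80·69 + 10, so 5530 ≡ 10 (mod 69).

10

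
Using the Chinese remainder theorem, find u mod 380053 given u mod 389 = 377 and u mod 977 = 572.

211604

389⁻¹ mod 977: 389*108 ≡ 1 (mod 977), so 389⁻¹ ≡ 108.
u = 377 + 389*((572 − 377)*108 mod 977) = 377 + 389*543 = 211604.
Check: 211604 mod 389 = 377, 211604 mod 977 = 572. ✓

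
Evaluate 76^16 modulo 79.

16

Compute successive squares:
76^1 ≡ 76 (mod 79)
76^2 ≡ 76^2 = 5776 ≡ 9 (mod 79)
76^4 ≡ 9^2 = 81 ≡ 2 (mod 79)
76^8 ≡ 2^2 = 4 (mod 79)
76^16 ≡ 4^2 = 16 (mod 79)
So 76^16 ≡ 16 (mod 79).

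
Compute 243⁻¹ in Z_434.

434 = 1*243 + 191
243 = 1*191 + 52
191 = 3*52 + 35
52 = 1*35 + 17
35 = 2*17 + 1
17 = 17*1 + 0
gcd(243, 434) = 1, so the inverse exists.
Back-substitute for 1:
1 = 1*35 − 2*17
  = −2*52 + 3*35
  = 3*191 − 11*52
  = −11*243 + 14*191
  = 14*434 − 25*243
So 243⁻¹ ≡ −25 ≡ 409 (mod 434).

409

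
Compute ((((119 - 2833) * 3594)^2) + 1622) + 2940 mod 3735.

119 - 2833 = -2714 ≡ 1021 (mod 3735)
1021 * 3594 = 3669474 ≡ 1704 (mod 3735)
(1704)^2 ≡ 1521 (mod 3735)
1521 + 1622 = 3143
3143 + 2940 = 6083 ≡ 2348 (mod 3735)

2348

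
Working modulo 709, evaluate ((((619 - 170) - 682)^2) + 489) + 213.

398

619 - 170 = 449
449 - 682 = -233 ≡ 476 (mod 709)
(476)^2 ≡ 405 (mod 709)
405 + 489 = 894 ≡ 185 (mod 709)
185 + 213 = 398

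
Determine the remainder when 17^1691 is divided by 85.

By square-and-multiply:
17^1 ≡ 17 (mod 85)
17^2 ≡ 17^2 = 289 ≡ 34 (mod 85)
17^4 ≡ 34^2 = 1156 ≡ 51 (mod 85)
17^8 ≡ 51^2 = 2601 ≡ 51 (mod 85)
17^16 ≡ 51^2 = 2601 ≡ 51 (mod 85)
17^32 ≡ 51^2 = 2601 ≡ 51 (mod 85)
17^64 ≡ 51^2 = 2601 ≡ 51 (mod 85)
17^128 ≡ 51^2 = 2601 ≡ 51 (mod 85)
17^256 ≡ 51^2 = 2601 ≡ 51 (mod 85)
17^512 ≡ 51^2 = 2601 ≡ 51 (mod 85)
17^1024 ≡ 51^2 = 2601 ≡ 51 (mod 85)
17^1691 = 17^1024 * 17^512 * 17^128 * 17^16 * 17^8 * 17^2 * 17^1 ≡ 51 * 51 * 51 * 51 * 51 * 34 * 17 (mod 85).
Accumulate the product:
51 * 51 = 2601 ≡ 51
51 * 51 = 2601 ≡ 51
51 * 51 = 2601 ≡ 51
51 * 51 = 2601 ≡ 51
51 * 34 = 1734 ≡ 34
34 * 17 = 578 ≡ 68

68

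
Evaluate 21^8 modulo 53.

46

Using repeated squaring:
21^1 ≡ 21 (mod 53)
21^2 ≡ 21^2 = 441 ≡ 17 (mod 53)
21^4 ≡ 17^2 = 289 ≡ 24 (mod 53)
21^8 ≡ 24^2 = 576 ≡ 46 (mod 53)
So 21^8 ≡ 46 (mod 53).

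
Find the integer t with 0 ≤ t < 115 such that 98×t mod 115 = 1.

115 = 1×98 + 17
98 = 5×17 + 13
17 = 1×13 + 4
13 = 3×4 + 1
4 = 4×1 + 0
gcd(98, 115) = 1, so the inverse exists.
Bézout: 1 = −23×115 + 27×98.
So 98⁻¹ ≡ 27 (mod 115).

27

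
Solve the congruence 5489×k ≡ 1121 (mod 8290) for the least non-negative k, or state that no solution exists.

gcd(5489, 8290) = 1, so a unique solution mod 8290 exists.
5489⁻¹ ≡ 5869 (mod 8290).
k ≡ 5869×1121 ≡ 5179 (mod 8290).

5179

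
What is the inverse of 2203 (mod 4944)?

4944 = 2·2203 + 538
2203 = 4·538 + 51
538 = 10·51 + 28
51 = 1·28 + 23
28 = 1·23 + 5
23 = 4·5 + 3
5 = 1·3 + 2
3 = 1·2 + 1
2 = 2·1 + 0
gcd(2203, 4944) = 1, so the inverse exists.
Bézout: 1 = −864·4944 + 1939·2203.
So 2203⁻¹ ≡ 1939 (mod 4944).

1939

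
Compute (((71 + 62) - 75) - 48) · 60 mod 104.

71 + 62 = 133 ≡ 29 (mod 104)
29 - 75 = -46 ≡ 58 (mod 104)
58 - 48 = 10
10 · 60 = 600 ≡ 80 (mod 104)

80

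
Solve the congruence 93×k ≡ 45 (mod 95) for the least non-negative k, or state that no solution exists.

gcd(93, 95) = 1, so a unique solution mod 95 exists.
93⁻¹ ≡ 47 (mod 95).
k ≡ 47×45 ≡ 25 (mod 95).

25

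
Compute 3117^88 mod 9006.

Compute successive squares:
88 in binary is 1011000, i.e. 88 = 64 + 16 + 8.
3117^1 ≡ 3117 (mod 9006)
3117^2 ≡ 3117^2 = 9715689 ≡ 7221 (mod 9006)
3117^4 ≡ 7221^2 = 52142841 ≡ 7107 (mod 9006)
3117^8 ≡ 7107^2 = 50509449 ≡ 3801 (mod 9006)
3117^16 ≡ 3801^2 = 14447601 ≡ 1977 (mod 9006)
3117^32 ≡ 1977^2 = 3908529 ≡ 8931 (mod 9006)
3117^64 ≡ 8931^2 = 79762761 ≡ 5625 (mod 9006)
3117^88 = 3117^64 · 3117^16 · 3117^8 ≡ 5625 · 1977 · 3801 (mod 9006).
Accumulate the product:
5625 · 1977 = 11120625 ≡ 7221
7221 · 3801 = 27447021 ≡ 5739

5739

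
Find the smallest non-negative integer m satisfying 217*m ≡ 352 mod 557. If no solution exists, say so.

gcd(217, 557) = 1, so a unique solution mod 557 exists.
217⁻¹ ≡ 480 (mod 557).
m ≡ 480*352 ≡ 189 (mod 557).

189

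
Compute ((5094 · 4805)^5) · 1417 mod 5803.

5094 · 4805 = 24476670 ≡ 5419 (mod 5803)
(5419)^5 ≡ 2808 (mod 5803)
2808 · 1417 = 3978936 ≡ 3881 (mod 5803)

3881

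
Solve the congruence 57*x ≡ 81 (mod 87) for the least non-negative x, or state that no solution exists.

gcd(57, 87) = 3, and 3 | 81, so solutions exist.
Divide through by 3: 19*x = 27 (mod 29).
19⁻¹ ≡ 26 (mod 29).
x ≡ 26*27 ≡ 6 (mod 29).
The smallest non-negative solution is x = 6.

6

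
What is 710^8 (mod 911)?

406

Compute successive squares:
710^1 ≡ 710 (mod 911)
710^2 ≡ 710^2 = 504100 ≡ 317 (mod 911)
710^4 ≡ 317^2 = 100489 ≡ 279 (mod 911)
710^8 ≡ 279^2 = 77841 ≡ 406 (mod 911)
So 710^8 ≡ 406 (mod 911).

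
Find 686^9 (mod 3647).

Using repeated squaring:
9 in binary is 1001, i.e. 9 = 8 + 1.
686^1 ≡ 686 (mod 3647)
686^2 ≡ 686^2 = 470596 ≡ 133 (mod 3647)
686^4 ≡ 133^2 = 17689 ≡ 3101 (mod 3647)
686^8 ≡ 3101^2 = 9616201 ≡ 2709 (mod 3647)
686^9 = 686^8 * 686^1 ≡ 2709 * 686 (mod 3647).
2709 * 686 = 1858374 ≡ 2051 (mod 3647).

2051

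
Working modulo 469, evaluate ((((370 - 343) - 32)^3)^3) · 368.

4

370 - 343 = 27
27 - 32 = -5 ≡ 464 (mod 469)
(464)^3 ≡ 344 (mod 469)
(344)^3 ≡ 260 (mod 469)
260 · 368 = 95680 ≡ 4 (mod 469)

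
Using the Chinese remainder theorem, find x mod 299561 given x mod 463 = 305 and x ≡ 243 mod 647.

463⁻¹ mod 647: 463*109 ≡ 1 (mod 647), so 463⁻¹ ≡ 109.
x = 305 + 463*((243 − 305)*109 mod 647) = 305 + 463*359 = 166522.

166522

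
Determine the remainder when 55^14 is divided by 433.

215

Using repeated squaring:
14 in binary is 1110, i.e. 14 = 8 + 4 + 2.
55^1 ≡ 55 (mod 433)
55^2 ≡ 55^2 = 3025 ≡ 427 (mod 433)
55^4 ≡ 427^2 = 182329 ≡ 36 (mod 433)
55^8 ≡ 36^2 = 1296 ≡ 430 (mod 433)
55^14 = 55^8 * 55^4 * 55^2 ≡ 430 * 36 * 427 (mod 433).
Accumulate the product:
430 * 36 = 15480 ≡ 325
325 * 427 = 138775 ≡ 215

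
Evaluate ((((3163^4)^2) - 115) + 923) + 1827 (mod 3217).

1598

(3163)^4 ≡ 525 (mod 3217)
(525)^2 ≡ 2180 (mod 3217)
2180 - 115 = 2065
2065 + 923 = 2988
2988 + 1827 = 4815 ≡ 1598 (mod 3217)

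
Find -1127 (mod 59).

53

-1127 = -20*59 + 53, so -1127 ≡ 53 (mod 59).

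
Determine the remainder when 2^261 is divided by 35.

22

Using repeated squaring:
261 in binary is 100000101, i.e. 261 = 256 + 4 + 1.
2^1 ≡ 2 (mod 35)
2^2 ≡ 2^2 = 4 (mod 35)
2^4 ≡ 4^2 = 16 (mod 35)
2^8 ≡ 16^2 = 256 ≡ 11 (mod 35)
2^16 ≡ 11^2 = 121 ≡ 16 (mod 35)
2^32 ≡ 16^2 = 256 ≡ 11 (mod 35)
2^64 ≡ 11^2 = 121 ≡ 16 (mod 35)
2^128 ≡ 16^2 = 256 ≡ 11 (mod 35)
2^256 ≡ 11^2 = 121 ≡ 16 (mod 35)
2^261 = 2^256 · 2^4 · 2^1 ≡ 16 · 16 · 2 (mod 35).
Accumulate the product:
16 · 16 = 256 ≡ 11
11 · 2 = 22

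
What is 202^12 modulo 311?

12 in binary is 1100, i.e. 12 = 8 + 4.
202^1 ≡ 202 (mod 311)
202^2 ≡ 202^2 = 40804 ≡ 63 (mod 311)
202^4 ≡ 63^2 = 3969 ≡ 237 (mod 311)
202^8 ≡ 237^2 = 56169 ≡ 189 (mod 311)
202^12 = 202^8 · 202^4 ≡ 189 · 237 (mod 311).
189 · 237 = 44793 ≡ 9 (mod 311).

9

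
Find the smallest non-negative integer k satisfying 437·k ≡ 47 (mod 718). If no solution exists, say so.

355

gcd(437, 718) = 1, so a unique solution mod 718 exists.
437⁻¹ ≡ 695 (mod 718).
k ≡ 695·47 ≡ 355 (mod 718).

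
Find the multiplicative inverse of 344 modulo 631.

Run the extended Euclidean algorithm:
631 = 1*344 + 287
344 = 1*287 + 57
287 = 5*57 + 2
57 = 28*2 + 1
2 = 2*1 + 0
gcd(344, 631) = 1, so the inverse exists.
Bézout: 1 = −169*631 + 310*344.
So 344⁻¹ ≡ 310 (mod 631).

310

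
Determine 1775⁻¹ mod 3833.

3833 = 2×1775 + 283
1775 = 6×283 + 77
283 = 3×77 + 52
77 = 1×52 + 25
52 = 2×25 + 2
25 = 12×2 + 1
2 = 2×1 + 0
gcd(1775, 3833) = 1, so the inverse exists.
Back-substitute for 1:
1 = 1×25 − 12×2
  = −12×52 + 25×25
  = 25×77 − 37×52
  = −37×283 + 136×77
  = 136×1775 − 853×283
  = −853×3833 + 1842×1775
So 1775⁻¹ ≡ 1842 (mod 3833).

1842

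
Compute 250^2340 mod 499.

251

Compute successive squares:
2340 in binary is 100100100100, i.e. 2340 = 2048 + 256 + 32 + 4.
250^1 ≡ 250 (mod 499)
250^2 ≡ 250^2 = 62500 ≡ 125 (mod 499)
250^4 ≡ 125^2 = 15625 ≡ 156 (mod 499)
250^8 ≡ 156^2 = 24336 ≡ 384 (mod 499)
250^16 ≡ 384^2 = 147456 ≡ 251 (mod 499)
250^32 ≡ 251^2 = 63001 ≡ 127 (mod 499)
250^64 ≡ 127^2 = 16129 ≡ 161 (mod 499)
250^128 ≡ 161^2 = 25921 ≡ 472 (mod 499)
250^256 ≡ 472^2 = 222784 ≡ 230 (mod 499)
250^512 ≡ 230^2 = 52900 ≡ 6 (mod 499)
250^1024 ≡ 6^2 = 36 (mod 499)
250^2048 ≡ 36^2 = 1296 ≡ 298 (mod 499)
250^2340 = 250^2048 * 250^256 * 250^32 * 250^4 ≡ 298 * 230 * 127 * 156 (mod 499).
Accumulate the product:
298 * 230 = 68540 ≡ 177
177 * 127 = 22479 ≡ 24
24 * 156 = 3744 ≡ 251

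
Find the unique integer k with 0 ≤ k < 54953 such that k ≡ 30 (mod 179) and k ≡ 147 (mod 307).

23479

179⁻¹ mod 307: 179×295 ≡ 1 (mod 307), so 179⁻¹ ≡ 295.
k = 30 + 179×((147 − 30)×295 mod 307) = 30 + 179×131 = 23479.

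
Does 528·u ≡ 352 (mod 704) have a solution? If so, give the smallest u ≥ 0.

2

gcd(528, 704) = 176, and 176 | 352, so solutions exist.
Divide through by 176: 3·u ≡ 2 (mod 4).
3⁻¹ ≡ 3 (mod 4).
u ≡ 3·2 ≡ 2 (mod 4).
The smallest non-negative solution is u = 2.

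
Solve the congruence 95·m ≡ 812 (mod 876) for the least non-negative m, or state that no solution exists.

820

gcd(95, 876) = 1, so a unique solution mod 876 exists.
95⁻¹ ≡ 83 (mod 876).
m ≡ 83·812 ≡ 820 (mod 876).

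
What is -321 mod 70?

29

-321 = -5×70 + 29, so -321 ≡ 29 (mod 70).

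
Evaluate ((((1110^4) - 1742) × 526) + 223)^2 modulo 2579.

1793

(1110)^4 ≡ 2393 (mod 2579)
2393 - 1742 = 651
651 × 526 = 342426 ≡ 1998 (mod 2579)
1998 + 223 = 2221
(2221)^2 ≡ 1793 (mod 2579)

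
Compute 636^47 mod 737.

47 in binary is 101111, i.e. 47 = 32 + 8 + 4 + 2 + 1.
636^1 ≡ 636 (mod 737)
636^2 ≡ 636^2 = 404496 ≡ 620 (mod 737)
636^4 ≡ 620^2 = 384400 ≡ 423 (mod 737)
636^8 ≡ 423^2 = 178929 ≡ 575 (mod 737)
636^16 ≡ 575^2 = 330625 ≡ 449 (mod 737)
636^32 ≡ 449^2 = 201601 ≡ 400 (mod 737)
636^47 = 636^32 · 636^8 · 636^4 · 636^2 · 636^1 ≡ 400 · 575 · 423 · 620 · 636 (mod 737).
Accumulate the product:
400 · 575 = 230000 ≡ 56
56 · 423 = 23688 ≡ 104
104 · 620 = 64480 ≡ 361
361 · 636 = 229596 ≡ 389

389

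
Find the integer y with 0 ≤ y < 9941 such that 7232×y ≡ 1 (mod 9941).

7042

By the extended Euclidean algorithm:
9941 = 1·7232 + 2709
7232 = 2·2709 + 1814
2709 = 1·1814 + 895
1814 = 2·895 + 24
895 = 37·24 + 7
24 = 3·7 + 3
7 = 2·3 + 1
3 = 3·1 + 0
gcd(7232, 9941) = 1, so the inverse exists.
Back-substitute for 1:
1 = 1·7 − 2·3
  = −2·24 + 7·7
  = 7·895 − 261·24
  = −261·1814 + 529·895
  = 529·2709 − 790·1814
  = −790·7232 + 2109·2709
  = 2109·9941 − 2899·7232
So 7232⁻¹ ≡ −2899 ≡ 7042 (mod 9941).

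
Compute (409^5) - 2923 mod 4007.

(409)^5 ≡ 1927 (mod 4007)
1927 - 2923 = -996 ≡ 3011 (mod 4007)

3011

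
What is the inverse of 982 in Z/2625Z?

Run the extended Euclidean algorithm:
2625 = 2·982 + 661
982 = 1·661 + 321
661 = 2·321 + 19
321 = 16·19 + 17
19 = 1·17 + 2
17 = 8·2 + 1
2 = 2·1 + 0
gcd(982, 2625) = 1, so the inverse exists.
Bézout: 1 = −465·2625 + 1243·982.
So 982⁻¹ ≡ 1243 (mod 2625).

1243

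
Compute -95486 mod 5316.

-95486 = -18*5316 + 202, so -95486 ≡ 202 (mod 5316).

202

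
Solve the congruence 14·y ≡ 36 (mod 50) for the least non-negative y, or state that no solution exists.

gcd(14, 50) = 2, and 2 | 36, so solutions exist.
Divide through by 2: 7·y ≡ 18 (mod 25).
7⁻¹ ≡ 18 (mod 25).
y ≡ 18·18 ≡ 24 (mod 25).
The smallest non-negative solution is y = 24.

24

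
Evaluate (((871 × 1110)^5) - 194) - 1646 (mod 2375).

2160

871 × 1110 = 966810 ≡ 185 (mod 2375)
(185)^5 ≡ 1625 (mod 2375)
1625 - 194 = 1431
1431 - 1646 = -215 ≡ 2160 (mod 2375)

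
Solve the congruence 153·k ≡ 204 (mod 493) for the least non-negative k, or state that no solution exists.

11

gcd(153, 493) = 17, and 17 | 204, so solutions exist.
Divide through by 17: 9·k mod 29 = 12.
9⁻¹ ≡ 13 (mod 29).
k ≡ 13·12 ≡ 11 (mod 29).
The smallest non-negative solution is k = 11.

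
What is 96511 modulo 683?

96511 = 141×683 + 208, so 96511 ≡ 208 (mod 683).

208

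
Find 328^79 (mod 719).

139

By square-and-multiply:
79 in binary is 1001111, i.e. 79 = 64 + 8 + 4 + 2 + 1.
328^1 ≡ 328 (mod 719)
328^2 ≡ 328^2 = 107584 ≡ 453 (mod 719)
328^4 ≡ 453^2 = 205209 ≡ 294 (mod 719)
328^8 ≡ 294^2 = 86436 ≡ 156 (mod 719)
328^16 ≡ 156^2 = 24336 ≡ 609 (mod 719)
328^32 ≡ 609^2 = 370881 ≡ 596 (mod 719)
328^64 ≡ 596^2 = 355216 ≡ 30 (mod 719)
328^79 = 328^64 · 328^8 · 328^4 · 328^2 · 328^1 ≡ 30 · 156 · 294 · 453 · 328 (mod 719).
Accumulate the product:
30 · 156 = 4680 ≡ 366
366 · 294 = 107604 ≡ 473
473 · 453 = 214269 ≡ 7
7 · 328 = 2296 ≡ 139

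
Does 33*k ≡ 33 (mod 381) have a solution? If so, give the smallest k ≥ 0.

gcd(33, 381) = 3, and 3 | 33, so solutions exist.
Divide through by 3: 11*k ≡ 11 (mod 127).
11⁻¹ ≡ 104 (mod 127).
k ≡ 104*11 ≡ 1 (mod 127).
The smallest non-negative solution is k = 1.

1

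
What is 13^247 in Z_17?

4

247 in binary is 11110111, i.e. 247 = 128 + 64 + 32 + 16 + 4 + 2 + 1.
13^1 ≡ 13 (mod 17)
13^2 ≡ 13^2 = 169 ≡ 16 (mod 17)
13^4 ≡ 16^2 = 256 ≡ 1 (mod 17)
13^8 ≡ 1^2 = 1 (mod 17)
13^16 ≡ 1^2 = 1 (mod 17)
13^32 ≡ 1^2 = 1 (mod 17)
13^64 ≡ 1^2 = 1 (mod 17)
13^128 ≡ 1^2 = 1 (mod 17)
13^247 = 13^128 × 13^64 × 13^32 × 13^16 × 13^4 × 13^2 × 13^1 ≡ 1 × 1 × 1 × 1 × 1 × 16 × 13 (mod 17).
Accumulate the product:
1 × 1 = 1
1 × 1 = 1
1 × 1 = 1
1 × 1 = 1
1 × 16 = 16
16 × 13 = 208 ≡ 4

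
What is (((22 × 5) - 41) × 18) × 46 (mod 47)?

22 × 5 = 110 ≡ 16 (mod 47)
16 - 41 = -25 ≡ 22 (mod 47)
22 × 18 = 396 ≡ 20 (mod 47)
20 × 46 = 920 ≡ 27 (mod 47)

27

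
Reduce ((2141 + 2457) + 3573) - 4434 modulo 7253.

2141 + 2457 = 4598
4598 + 3573 = 8171 ≡ 918 (mod 7253)
918 - 4434 = -3516 ≡ 3737 (mod 7253)

3737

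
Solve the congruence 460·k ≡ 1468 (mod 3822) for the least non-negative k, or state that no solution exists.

967

gcd(460, 3822) = 2, and 2 | 1468, so solutions exist.
Divide through by 2: 230·k ≡ 734 (mod 1911).
230⁻¹ ≡ 1238 (mod 1911).
k ≡ 1238·734 ≡ 967 (mod 1911).
The smallest non-negative solution is k = 967.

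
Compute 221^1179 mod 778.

637

Using repeated squaring:
1179 in binary is 10010011011, i.e. 1179 = 1024 + 128 + 16 + 8 + 2 + 1.
221^1 ≡ 221 (mod 778)
221^2 ≡ 221^2 = 48841 ≡ 605 (mod 778)
221^4 ≡ 605^2 = 366025 ≡ 365 (mod 778)
221^8 ≡ 365^2 = 133225 ≡ 187 (mod 778)
221^16 ≡ 187^2 = 34969 ≡ 737 (mod 778)
221^32 ≡ 737^2 = 543169 ≡ 125 (mod 778)
221^64 ≡ 125^2 = 15625 ≡ 65 (mod 778)
221^128 ≡ 65^2 = 4225 ≡ 335 (mod 778)
221^256 ≡ 335^2 = 112225 ≡ 193 (mod 778)
221^512 ≡ 193^2 = 37249 ≡ 683 (mod 778)
221^1024 ≡ 683^2 = 466489 ≡ 467 (mod 778)
221^1179 = 221^1024 * 221^128 * 221^16 * 221^8 * 221^2 * 221^1 ≡ 467 * 335 * 737 * 187 * 605 * 221 (mod 778).
Accumulate the product:
467 * 335 = 156445 ≡ 67
67 * 737 = 49379 ≡ 365
365 * 187 = 68255 ≡ 569
569 * 605 = 344245 ≡ 369
369 * 221 = 81549 ≡ 637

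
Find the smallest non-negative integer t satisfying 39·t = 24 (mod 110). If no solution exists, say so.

gcd(39, 110) = 1, so a unique solution mod 110 exists.
39⁻¹ ≡ 79 (mod 110).
t ≡ 79·24 ≡ 26 (mod 110).

26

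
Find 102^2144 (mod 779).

182

Using repeated squaring:
102^1 ≡ 102 (mod 779)
102^2 ≡ 102^2 = 10404 ≡ 277 (mod 779)
102^4 ≡ 277^2 = 76729 ≡ 387 (mod 779)
102^8 ≡ 387^2 = 149769 ≡ 201 (mod 779)
102^16 ≡ 201^2 = 40401 ≡ 672 (mod 779)
102^32 ≡ 672^2 = 451584 ≡ 543 (mod 779)
102^64 ≡ 543^2 = 294849 ≡ 387 (mod 779)
102^128 ≡ 387^2 = 149769 ≡ 201 (mod 779)
102^256 ≡ 201^2 = 40401 ≡ 672 (mod 779)
102^512 ≡ 672^2 = 451584 ≡ 543 (mod 779)
102^1024 ≡ 543^2 = 294849 ≡ 387 (mod 779)
102^2048 ≡ 387^2 = 149769 ≡ 201 (mod 779)
102^2144 = 102^2048 * 102^64 * 102^32 ≡ 201 * 387 * 543 (mod 779).
Accumulate the product:
201 * 387 = 77787 ≡ 666
666 * 543 = 361638 ≡ 182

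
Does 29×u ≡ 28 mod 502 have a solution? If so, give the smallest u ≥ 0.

gcd(29, 502) = 1, so a unique solution mod 502 exists.
29⁻¹ ≡ 277 (mod 502).
u ≡ 277×28 ≡ 226 (mod 502).

226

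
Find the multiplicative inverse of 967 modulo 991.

991 = 1*967 + 24
967 = 40*24 + 7
24 = 3*7 + 3
7 = 2*3 + 1
3 = 3*1 + 0
gcd(967, 991) = 1, so the inverse exists.
Bézout: 1 = −282*991 + 289*967.
So 967⁻¹ ≡ 289 (mod 991).

289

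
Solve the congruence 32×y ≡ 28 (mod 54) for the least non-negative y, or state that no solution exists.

gcd(32, 54) = 2, and 2 | 28, so solutions exist.
Divide through by 2: 16×y mod 27 = 14.
16⁻¹ ≡ 22 (mod 27).
y ≡ 22×14 ≡ 11 (mod 27).
The smallest non-negative solution is y = 11.

11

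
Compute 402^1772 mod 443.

Using repeated squaring:
1772 in binary is 11011101100, i.e. 1772 = 1024 + 512 + 128 + 64 + 32 + 8 + 4.
402^1 ≡ 402 (mod 443)
402^2 ≡ 402^2 = 161604 ≡ 352 (mod 443)
402^4 ≡ 352^2 = 123904 ≡ 307 (mod 443)
402^8 ≡ 307^2 = 94249 ≡ 333 (mod 443)
402^16 ≡ 333^2 = 110889 ≡ 139 (mod 443)
402^32 ≡ 139^2 = 19321 ≡ 272 (mod 443)
402^64 ≡ 272^2 = 73984 ≡ 3 (mod 443)
402^128 ≡ 3^2 = 9 (mod 443)
402^256 ≡ 9^2 = 81 (mod 443)
402^512 ≡ 81^2 = 6561 ≡ 359 (mod 443)
402^1024 ≡ 359^2 = 128881 ≡ 411 (mod 443)
402^1772 = 402^1024 · 402^512 · 402^128 · 402^64 · 402^32 · 402^8 · 402^4 ≡ 411 · 359 · 9 · 3 · 272 · 333 · 307 (mod 443).
Accumulate the product:
411 · 359 = 147549 ≡ 30
30 · 9 = 270
270 · 3 = 810 ≡ 367
367 · 272 = 99824 ≡ 149
149 · 333 = 49617 ≡ 1
1 · 307 = 307

307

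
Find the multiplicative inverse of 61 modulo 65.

16

65 = 1·61 + 4
61 = 15·4 + 1
4 = 4·1 + 0
gcd(61, 65) = 1, so the inverse exists.
Bézout: 1 = −15·65 + 16·61.
So 61⁻¹ ≡ 16 (mod 65).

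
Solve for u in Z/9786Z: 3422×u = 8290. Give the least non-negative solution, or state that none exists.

gcd(3422, 9786) = 2, and 2 | 8290, so solutions exist.
Divide through by 2: 1711×u = 4145 (mod 4893).
1711⁻¹ ≡ 4261 (mod 4893).
u ≡ 4261×4145 ≡ 3008 (mod 4893).
The smallest non-negative solution is u = 3008.

3008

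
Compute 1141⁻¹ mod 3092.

1149

Apply the Euclidean algorithm and back-substitute:
3092 = 2*1141 + 810
1141 = 1*810 + 331
810 = 2*331 + 148
331 = 2*148 + 35
148 = 4*35 + 8
35 = 4*8 + 3
8 = 2*3 + 2
3 = 1*2 + 1
2 = 2*1 + 0
gcd(1141, 3092) = 1, so the inverse exists.
Back-substitute for 1:
1 = 1*3 − 1*2
  = −1*8 + 3*3
  = 3*35 − 13*8
  = −13*148 + 55*35
  = 55*331 − 123*148
  = −123*810 + 301*331
  = 301*1141 − 424*810
  = −424*3092 + 1149*1141
So 1141⁻¹ ≡ 1149 (mod 3092).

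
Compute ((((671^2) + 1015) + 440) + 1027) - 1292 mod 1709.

(671)^2 ≡ 774 (mod 1709)
774 + 1015 = 1789 ≡ 80 (mod 1709)
80 + 440 = 520
520 + 1027 = 1547
1547 - 1292 = 255

255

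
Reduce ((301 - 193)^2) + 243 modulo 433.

301 - 193 = 108
(108)^2 ≡ 406 (mod 433)
406 + 243 = 649 ≡ 216 (mod 433)

216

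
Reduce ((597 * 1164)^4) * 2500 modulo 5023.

1513

597 * 1164 = 694908 ≡ 1734 (mod 5023)
(1734)^4 ≡ 742 (mod 5023)
742 * 2500 = 1855000 ≡ 1513 (mod 5023)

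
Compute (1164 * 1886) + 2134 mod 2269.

1046

1164 * 1886 = 2195304 ≡ 1181 (mod 2269)
1181 + 2134 = 3315 ≡ 1046 (mod 2269)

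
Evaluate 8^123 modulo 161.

Using repeated squaring:
8^1 ≡ 8 (mod 161)
8^2 ≡ 8^2 = 64 (mod 161)
8^4 ≡ 64^2 = 4096 ≡ 71 (mod 161)
8^8 ≡ 71^2 = 5041 ≡ 50 (mod 161)
8^16 ≡ 50^2 = 2500 ≡ 85 (mod 161)
8^32 ≡ 85^2 = 7225 ≡ 141 (mod 161)
8^64 ≡ 141^2 = 19881 ≡ 78 (mod 161)
8^123 = 8^64 · 8^32 · 8^16 · 8^8 · 8^2 · 8^1 ≡ 78 · 141 · 85 · 50 · 64 · 8 (mod 161).
Accumulate the product:
78 · 141 = 10998 ≡ 50
50 · 85 = 4250 ≡ 64
64 · 50 = 3200 ≡ 141
141 · 64 = 9024 ≡ 8
8 · 8 = 64

64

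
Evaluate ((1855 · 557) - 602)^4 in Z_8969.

1855 · 557 = 1033235 ≡ 1800 (mod 8969)
1800 - 602 = 1198
(1198)^4 ≡ 8958 (mod 8969)

8958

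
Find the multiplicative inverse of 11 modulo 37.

Run the extended Euclidean algorithm:
37 = 3×11 + 4
11 = 2×4 + 3
4 = 1×3 + 1
3 = 3×1 + 0
gcd(11, 37) = 1, so the inverse exists.
Bézout: 1 = 3×37 − 10×11.
So 11⁻¹ ≡ −10 ≡ 27 (mod 37).

27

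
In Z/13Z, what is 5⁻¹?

8

By the extended Euclidean algorithm:
13 = 2*5 + 3
5 = 1*3 + 2
3 = 1*2 + 1
2 = 2*1 + 0
gcd(5, 13) = 1, so the inverse exists.
Bézout: 1 = 2*13 − 5*5.
So 5⁻¹ ≡ −5 ≡ 8 (mod 13).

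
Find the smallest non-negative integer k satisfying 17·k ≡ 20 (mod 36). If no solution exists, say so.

gcd(17, 36) = 1, so a unique solution mod 36 exists.
17⁻¹ ≡ 17 (mod 36).
k ≡ 17·20 ≡ 16 (mod 36).

16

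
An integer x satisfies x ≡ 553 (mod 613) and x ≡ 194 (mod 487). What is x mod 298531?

124379

613⁻¹ mod 487: 613*344 ≡ 1 (mod 487), so 613⁻¹ ≡ 344.
x = 553 + 613*((194 − 553)*344 mod 487) = 553 + 613*202 = 124379.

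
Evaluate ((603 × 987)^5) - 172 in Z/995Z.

634

603 × 987 = 595161 ≡ 151 (mod 995)
(151)^5 ≡ 806 (mod 995)
806 - 172 = 634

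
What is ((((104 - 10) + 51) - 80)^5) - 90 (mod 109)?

32

104 - 10 = 94
94 + 51 = 145 ≡ 36 (mod 109)
36 - 80 = -44 ≡ 65 (mod 109)
(65)^5 ≡ 13 (mod 109)
13 - 90 = -77 ≡ 32 (mod 109)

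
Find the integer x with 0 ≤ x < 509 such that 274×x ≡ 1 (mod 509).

496

Run the extended Euclidean algorithm:
509 = 1*274 + 235
274 = 1*235 + 39
235 = 6*39 + 1
39 = 39*1 + 0
gcd(274, 509) = 1, so the inverse exists.
Bézout: 1 = 7*509 − 13*274.
So 274⁻¹ ≡ −13 ≡ 496 (mod 509).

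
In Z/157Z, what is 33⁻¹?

By the extended Euclidean algorithm:
157 = 4×33 + 25
33 = 1×25 + 8
25 = 3×8 + 1
8 = 8×1 + 0
gcd(33, 157) = 1, so the inverse exists.
Back-substitute for 1:
1 = 1×25 − 3×8
  = −3×33 + 4×25
  = 4×157 − 19×33
So 33⁻¹ ≡ −19 ≡ 138 (mod 157).

138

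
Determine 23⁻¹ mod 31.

31 = 1*23 + 8
23 = 2*8 + 7
8 = 1*7 + 1
7 = 7*1 + 0
gcd(23, 31) = 1, so the inverse exists.
Back-substitute for 1:
1 = 1*8 − 1*7
  = −1*23 + 3*8
  = 3*31 − 4*23
So 23⁻¹ ≡ −4 ≡ 27 (mod 31).

27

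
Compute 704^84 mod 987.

1

Compute successive squares:
84 in binary is 1010100, i.e. 84 = 64 + 16 + 4.
704^1 ≡ 704 (mod 987)
704^2 ≡ 704^2 = 495616 ≡ 142 (mod 987)
704^4 ≡ 142^2 = 20164 ≡ 424 (mod 987)
704^8 ≡ 424^2 = 179776 ≡ 142 (mod 987)
704^16 ≡ 142^2 = 20164 ≡ 424 (mod 987)
704^32 ≡ 424^2 = 179776 ≡ 142 (mod 987)
704^64 ≡ 142^2 = 20164 ≡ 424 (mod 987)
704^84 = 704^64 * 704^16 * 704^4 ≡ 424 * 424 * 424 (mod 987).
Accumulate the product:
424 * 424 = 179776 ≡ 142
142 * 424 = 60208 ≡ 1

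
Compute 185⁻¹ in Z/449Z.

Run the extended Euclidean algorithm:
449 = 2×185 + 79
185 = 2×79 + 27
79 = 2×27 + 25
27 = 1×25 + 2
25 = 12×2 + 1
2 = 2×1 + 0
gcd(185, 449) = 1, so the inverse exists.
Back-substitute for 1:
1 = 1×25 − 12×2
  = −12×27 + 13×25
  = 13×79 − 38×27
  = −38×185 + 89×79
  = 89×449 − 216×185
So 185⁻¹ ≡ −216 ≡ 233 (mod 449).

233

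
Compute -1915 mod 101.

-1915 = -19·101 + 4, so -1915 ≡ 4 (mod 101).

4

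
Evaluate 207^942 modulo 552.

By square-and-multiply:
207^1 ≡ 207 (mod 552)
207^2 ≡ 207^2 = 42849 ≡ 345 (mod 552)
207^4 ≡ 345^2 = 119025 ≡ 345 (mod 552)
207^8 ≡ 345^2 = 119025 ≡ 345 (mod 552)
207^16 ≡ 345^2 = 119025 ≡ 345 (mod 552)
207^32 ≡ 345^2 = 119025 ≡ 345 (mod 552)
207^64 ≡ 345^2 = 119025 ≡ 345 (mod 552)
207^128 ≡ 345^2 = 119025 ≡ 345 (mod 552)
207^256 ≡ 345^2 = 119025 ≡ 345 (mod 552)
207^512 ≡ 345^2 = 119025 ≡ 345 (mod 552)
207^942 = 207^512 * 207^256 * 207^128 * 207^32 * 207^8 * 207^4 * 207^2 ≡ 345 * 345 * 345 * 345 * 345 * 345 * 345 (mod 552).
Accumulate the product:
345 * 345 = 119025 ≡ 345
345 * 345 = 119025 ≡ 345
345 * 345 = 119025 ≡ 345
345 * 345 = 119025 ≡ 345
345 * 345 = 119025 ≡ 345
345 * 345 = 119025 ≡ 345

345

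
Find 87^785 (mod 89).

87^1 ≡ 87 (mod 89)
87^2 ≡ 87^2 = 7569 ≡ 4 (mod 89)
87^4 ≡ 4^2 = 16 (mod 89)
87^8 ≡ 16^2 = 256 ≡ 78 (mod 89)
87^16 ≡ 78^2 = 6084 ≡ 32 (mod 89)
87^32 ≡ 32^2 = 1024 ≡ 45 (mod 89)
87^64 ≡ 45^2 = 2025 ≡ 67 (mod 89)
87^128 ≡ 67^2 = 4489 ≡ 39 (mod 89)
87^256 ≡ 39^2 = 1521 ≡ 8 (mod 89)
87^512 ≡ 8^2 = 64 (mod 89)
87^785 = 87^512 · 87^256 · 87^16 · 87^1 ≡ 64 · 8 · 32 · 87 (mod 89).
Accumulate the product:
64 · 8 = 512 ≡ 67
67 · 32 = 2144 ≡ 8
8 · 87 = 696 ≡ 73

73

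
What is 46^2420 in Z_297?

Compute successive squares:
46^1 ≡ 46 (mod 297)
46^2 ≡ 46^2 = 2116 ≡ 37 (mod 297)
46^4 ≡ 37^2 = 1369 ≡ 181 (mod 297)
46^8 ≡ 181^2 = 32761 ≡ 91 (mod 297)
46^16 ≡ 91^2 = 8281 ≡ 262 (mod 297)
46^32 ≡ 262^2 = 68644 ≡ 37 (mod 297)
46^64 ≡ 37^2 = 1369 ≡ 181 (mod 297)
46^128 ≡ 181^2 = 32761 ≡ 91 (mod 297)
46^256 ≡ 91^2 = 8281 ≡ 262 (mod 297)
46^512 ≡ 262^2 = 68644 ≡ 37 (mod 297)
46^1024 ≡ 37^2 = 1369 ≡ 181 (mod 297)
46^2048 ≡ 181^2 = 32761 ≡ 91 (mod 297)
46^2420 = 46^2048 * 46^256 * 46^64 * 46^32 * 46^16 * 46^4 ≡ 91 * 262 * 181 * 37 * 262 * 181 (mod 297).
Accumulate the product:
91 * 262 = 23842 ≡ 82
82 * 181 = 14842 ≡ 289
289 * 37 = 10693 ≡ 1
1 * 262 = 262
262 * 181 = 47422 ≡ 199

199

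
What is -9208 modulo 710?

22

-9208 = -13×710 + 22, so -9208 ≡ 22 (mod 710).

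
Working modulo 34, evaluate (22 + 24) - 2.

22 + 24 = 46 ≡ 12 (mod 34)
12 - 2 = 10

10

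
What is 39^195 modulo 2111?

2024

Compute successive squares:
195 in binary is 11000011, i.e. 195 = 128 + 64 + 2 + 1.
39^1 ≡ 39 (mod 2111)
39^2 ≡ 39^2 = 1521 (mod 2111)
39^4 ≡ 1521^2 = 2313441 ≡ 1896 (mod 2111)
39^8 ≡ 1896^2 = 3594816 ≡ 1894 (mod 2111)
39^16 ≡ 1894^2 = 3587236 ≡ 647 (mod 2111)
39^32 ≡ 647^2 = 418609 ≡ 631 (mod 2111)
39^64 ≡ 631^2 = 398161 ≡ 1293 (mod 2111)
39^128 ≡ 1293^2 = 1671849 ≡ 2048 (mod 2111)
39^195 = 39^128 * 39^64 * 39^2 * 39^1 ≡ 2048 * 1293 * 1521 * 39 (mod 2111).
Accumulate the product:
2048 * 1293 = 2648064 ≡ 870
870 * 1521 = 1323270 ≡ 1784
1784 * 39 = 69576 ≡ 2024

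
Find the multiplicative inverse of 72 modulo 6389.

1686

6389 = 88·72 + 53
72 = 1·53 + 19
53 = 2·19 + 15
19 = 1·15 + 4
15 = 3·4 + 3
4 = 1·3 + 1
3 = 3·1 + 0
gcd(72, 6389) = 1, so the inverse exists.
Back-substitute for 1:
1 = 1·4 − 1·3
  = −1·15 + 4·4
  = 4·19 − 5·15
  = −5·53 + 14·19
  = 14·72 − 19·53
  = −19·6389 + 1686·72
So 72⁻¹ ≡ 1686 (mod 6389).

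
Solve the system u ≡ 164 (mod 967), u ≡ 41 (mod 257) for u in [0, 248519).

967⁻¹ mod 257: 967*198 ≡ 1 (mod 257), so 967⁻¹ ≡ 198.
u = 164 + 967*((41 − 164)*198 mod 257) = 164 + 967*61 = 59151.

59151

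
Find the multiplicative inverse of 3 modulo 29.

10

29 = 9*3 + 2
3 = 1*2 + 1
2 = 2*1 + 0
gcd(3, 29) = 1, so the inverse exists.
Back-substitute for 1:
1 = 1*3 − 1*2
  = −1*29 + 10*3
So 3⁻¹ ≡ 10 (mod 29).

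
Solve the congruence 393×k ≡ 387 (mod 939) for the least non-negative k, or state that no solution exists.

gcd(393, 939) = 3, and 3 | 387, so solutions exist.
Divide through by 3: 131×k ≡ 129 mod 313.
131⁻¹ ≡ 270 (mod 313).
k ≡ 270×129 ≡ 87 (mod 313).
The smallest non-negative solution is k = 87.

87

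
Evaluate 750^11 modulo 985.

35

Compute successive squares:
750^1 ≡ 750 (mod 985)
750^2 ≡ 750^2 = 562500 ≡ 65 (mod 985)
750^4 ≡ 65^2 = 4225 ≡ 285 (mod 985)
750^8 ≡ 285^2 = 81225 ≡ 455 (mod 985)
750^11 = 750^8 · 750^2 · 750^1 ≡ 455 · 65 · 750 (mod 985).
Accumulate the product:
455 · 65 = 29575 ≡ 25
25 · 750 = 18750 ≡ 35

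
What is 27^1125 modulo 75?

Compute successive squares:
1125 in binary is 10001100101, i.e. 1125 = 1024 + 64 + 32 + 4 + 1.
27^1 ≡ 27 (mod 75)
27^2 ≡ 27^2 = 729 ≡ 54 (mod 75)
27^4 ≡ 54^2 = 2916 ≡ 66 (mod 75)
27^8 ≡ 66^2 = 4356 ≡ 6 (mod 75)
27^16 ≡ 6^2 = 36 (mod 75)
27^32 ≡ 36^2 = 1296 ≡ 21 (mod 75)
27^64 ≡ 21^2 = 441 ≡ 66 (mod 75)
27^128 ≡ 66^2 = 4356 ≡ 6 (mod 75)
27^256 ≡ 6^2 = 36 (mod 75)
27^512 ≡ 36^2 = 1296 ≡ 21 (mod 75)
27^1024 ≡ 21^2 = 441 ≡ 66 (mod 75)
27^1125 = 27^1024 · 27^64 · 27^32 · 27^4 · 27^1 ≡ 66 · 66 · 21 · 66 · 27 (mod 75).
Accumulate the product:
66 · 66 = 4356 ≡ 6
6 · 21 = 126 ≡ 51
51 · 66 = 3366 ≡ 66
66 · 27 = 1782 ≡ 57

57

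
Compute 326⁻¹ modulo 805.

Run the extended Euclidean algorithm:
805 = 2×326 + 153
326 = 2×153 + 20
153 = 7×20 + 13
20 = 1×13 + 7
13 = 1×7 + 6
7 = 1×6 + 1
6 = 6×1 + 0
gcd(326, 805) = 1, so the inverse exists.
Back-substitute for 1:
1 = 1×7 − 1×6
  = −1×13 + 2×7
  = 2×20 − 3×13
  = −3×153 + 23×20
  = 23×326 − 49×153
  = −49×805 + 121×326
So 326⁻¹ ≡ 121 (mod 805).

121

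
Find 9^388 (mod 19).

9^1 ≡ 9 (mod 19)
9^2 ≡ 9^2 = 81 ≡ 5 (mod 19)
9^4 ≡ 5^2 = 25 ≡ 6 (mod 19)
9^8 ≡ 6^2 = 36 ≡ 17 (mod 19)
9^16 ≡ 17^2 = 289 ≡ 4 (mod 19)
9^32 ≡ 4^2 = 16 (mod 19)
9^64 ≡ 16^2 = 256 ≡ 9 (mod 19)
9^128 ≡ 9^2 = 81 ≡ 5 (mod 19)
9^256 ≡ 5^2 = 25 ≡ 6 (mod 19)
9^388 = 9^256 · 9^128 · 9^4 ≡ 6 · 5 · 6 (mod 19).
Accumulate the product:
6 · 5 = 30 ≡ 11
11 · 6 = 66 ≡ 9

9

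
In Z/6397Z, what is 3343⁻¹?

819

Run the extended Euclidean algorithm:
6397 = 1·3343 + 3054
3343 = 1·3054 + 289
3054 = 10·289 + 164
289 = 1·164 + 125
164 = 1·125 + 39
125 = 3·39 + 8
39 = 4·8 + 7
8 = 1·7 + 1
7 = 7·1 + 0
gcd(3343, 6397) = 1, so the inverse exists.
Bézout: 1 = −428·6397 + 819·3343.
So 3343⁻¹ ≡ 819 (mod 6397).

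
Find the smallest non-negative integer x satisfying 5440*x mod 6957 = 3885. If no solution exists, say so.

gcd(5440, 6957) = 1, so a unique solution mod 6957 exists.
5440⁻¹ ≡ 853 (mod 6957).
x ≡ 853*3885 ≡ 2373 (mod 6957).

2373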